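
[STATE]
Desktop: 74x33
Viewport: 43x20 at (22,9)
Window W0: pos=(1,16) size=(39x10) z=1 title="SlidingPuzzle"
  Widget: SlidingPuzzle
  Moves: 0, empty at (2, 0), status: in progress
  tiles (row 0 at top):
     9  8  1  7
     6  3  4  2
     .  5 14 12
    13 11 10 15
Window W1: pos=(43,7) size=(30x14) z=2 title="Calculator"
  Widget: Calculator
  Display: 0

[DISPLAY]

                     ┠─────────────────────
                     ┃                     
                     ┃┌───┬───┬───┬───┐    
                     ┃│ 7 │ 8 │ 9 │ ÷ │    
                     ┃├───┼───┼───┼───┤    
                     ┃│ 4 │ 5 │ 6 │ × │    
                     ┃├───┼───┼───┼───┤    
━━━━━━━━━━━━━━━━━┓   ┃│ 1 │ 2 │ 3 │ - │    
                 ┃   ┃├───┼───┼───┼───┤    
─────────────────┨   ┃│ 0 │ . │ = │ + │    
┐                ┃   ┃└───┴───┴───┴───┘    
│                ┃   ┗━━━━━━━━━━━━━━━━━━━━━
┤                ┃                         
│                ┃                         
┤                ┃                         
│                ┃                         
━━━━━━━━━━━━━━━━━┛                         
                                           
                                           
                                           


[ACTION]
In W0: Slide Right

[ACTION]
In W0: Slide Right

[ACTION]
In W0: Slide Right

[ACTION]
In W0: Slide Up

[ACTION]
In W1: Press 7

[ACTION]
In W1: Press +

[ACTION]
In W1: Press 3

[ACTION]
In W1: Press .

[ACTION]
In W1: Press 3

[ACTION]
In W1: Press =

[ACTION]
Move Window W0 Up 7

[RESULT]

━━━━━━━━━━━━━━━━━┓   ┠─────────────────────
                 ┃   ┃                     
─────────────────┨   ┃┌───┬───┬───┬───┐    
┐                ┃   ┃│ 7 │ 8 │ 9 │ ÷ │    
│                ┃   ┃├───┼───┼───┼───┤    
┤                ┃   ┃│ 4 │ 5 │ 6 │ × │    
│                ┃   ┃├───┼───┼───┼───┤    
┤                ┃   ┃│ 1 │ 2 │ 3 │ - │    
│                ┃   ┃├───┼───┼───┼───┤    
━━━━━━━━━━━━━━━━━┛   ┃│ 0 │ . │ = │ + │    
                     ┃└───┴───┴───┴───┘    
                     ┗━━━━━━━━━━━━━━━━━━━━━
                                           
                                           
                                           
                                           
                                           
                                           
                                           
                                           


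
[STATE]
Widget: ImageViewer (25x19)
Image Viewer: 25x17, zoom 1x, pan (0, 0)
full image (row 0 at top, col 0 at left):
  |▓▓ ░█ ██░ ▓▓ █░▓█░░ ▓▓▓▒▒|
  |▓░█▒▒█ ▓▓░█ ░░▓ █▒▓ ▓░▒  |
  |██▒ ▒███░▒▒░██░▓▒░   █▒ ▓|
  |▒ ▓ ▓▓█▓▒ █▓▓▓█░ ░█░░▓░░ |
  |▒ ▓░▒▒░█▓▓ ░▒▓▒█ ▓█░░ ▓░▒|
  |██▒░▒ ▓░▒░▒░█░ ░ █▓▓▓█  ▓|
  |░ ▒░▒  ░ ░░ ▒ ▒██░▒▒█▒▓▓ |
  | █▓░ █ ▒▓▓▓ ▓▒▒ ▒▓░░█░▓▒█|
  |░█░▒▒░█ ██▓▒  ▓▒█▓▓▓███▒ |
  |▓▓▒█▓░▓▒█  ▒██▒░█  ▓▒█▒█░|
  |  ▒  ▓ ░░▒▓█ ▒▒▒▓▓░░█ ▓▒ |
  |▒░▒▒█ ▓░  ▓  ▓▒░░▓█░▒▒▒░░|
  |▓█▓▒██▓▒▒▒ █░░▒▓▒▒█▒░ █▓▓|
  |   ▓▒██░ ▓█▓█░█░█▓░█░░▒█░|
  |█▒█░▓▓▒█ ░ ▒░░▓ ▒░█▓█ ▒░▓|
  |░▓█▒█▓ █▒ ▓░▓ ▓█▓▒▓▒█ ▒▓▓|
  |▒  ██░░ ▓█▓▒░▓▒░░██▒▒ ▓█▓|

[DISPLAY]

▓▓ ░█ ██░ ▓▓ █░▓█░░ ▓▓▓▒▒
▓░█▒▒█ ▓▓░█ ░░▓ █▒▓ ▓░▒  
██▒ ▒███░▒▒░██░▓▒░   █▒ ▓
▒ ▓ ▓▓█▓▒ █▓▓▓█░ ░█░░▓░░ 
▒ ▓░▒▒░█▓▓ ░▒▓▒█ ▓█░░ ▓░▒
██▒░▒ ▓░▒░▒░█░ ░ █▓▓▓█  ▓
░ ▒░▒  ░ ░░ ▒ ▒██░▒▒█▒▓▓ 
 █▓░ █ ▒▓▓▓ ▓▒▒ ▒▓░░█░▓▒█
░█░▒▒░█ ██▓▒  ▓▒█▓▓▓███▒ 
▓▓▒█▓░▓▒█  ▒██▒░█  ▓▒█▒█░
  ▒  ▓ ░░▒▓█ ▒▒▒▓▓░░█ ▓▒ 
▒░▒▒█ ▓░  ▓  ▓▒░░▓█░▒▒▒░░
▓█▓▒██▓▒▒▒ █░░▒▓▒▒█▒░ █▓▓
   ▓▒██░ ▓█▓█░█░█▓░█░░▒█░
█▒█░▓▓▒█ ░ ▒░░▓ ▒░█▓█ ▒░▓
░▓█▒█▓ █▒ ▓░▓ ▓█▓▒▓▒█ ▒▓▓
▒  ██░░ ▓█▓▒░▓▒░░██▒▒ ▓█▓
                         
                         


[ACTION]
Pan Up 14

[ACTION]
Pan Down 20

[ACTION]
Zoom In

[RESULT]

    ▒▒    ▓▓  ░░░░▒▒▓▓██ 
    ▒▒    ▓▓  ░░░░▒▒▓▓██ 
▒▒░░▒▒▒▒██  ▓▓░░    ▓▓   
▒▒░░▒▒▒▒██  ▓▓░░    ▓▓   
▓▓██▓▓▒▒████▓▓▒▒▒▒▒▒  ██░
▓▓██▓▓▒▒████▓▓▒▒▒▒▒▒  ██░
      ▓▓▒▒████░░  ▓▓██▓▓█
      ▓▓▒▒████░░  ▓▓██▓▓█
██▒▒██░░▓▓▓▓▒▒██  ░░  ▒▒░
██▒▒██░░▓▓▓▓▒▒██  ░░  ▒▒░
░░▓▓██▒▒██▓▓  ██▒▒  ▓▓░░▓
░░▓▓██▒▒██▓▓  ██▒▒  ▓▓░░▓
▒▒    ████░░░░  ▓▓██▓▓▒▒░
▒▒    ████░░░░  ▓▓██▓▓▒▒░
                         
                         
                         
                         
                         


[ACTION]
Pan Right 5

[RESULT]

▒    ▓▓  ░░░░▒▒▓▓██  ▒▒▒▒
▒    ▓▓  ░░░░▒▒▓▓██  ▒▒▒▒
▒▒▒██  ▓▓░░    ▓▓    ▓▓▒▒
▒▒▒██  ▓▓░░    ▓▓    ▓▓▒▒
▓▒▒████▓▓▒▒▒▒▒▒  ██░░░░▒▒
▓▒▒████▓▓▒▒▒▒▒▒  ██░░░░▒▒
 ▓▓▒▒████░░  ▓▓██▓▓██░░██
 ▓▓▒▒████░░  ▓▓██▓▓██░░██
█░░▓▓▓▓▒▒██  ░░  ▒▒░░░░▓▓
█░░▓▓▓▓▒▒██  ░░  ▒▒░░░░▓▓
█▒▒██▓▓  ██▒▒  ▓▓░░▓▓  ▓▓
█▒▒██▓▓  ██▒▒  ▓▓░░▓▓  ▓▓
 ████░░░░  ▓▓██▓▓▒▒░░▓▓▒▒
 ████░░░░  ▓▓██▓▓▒▒░░▓▓▒▒
                         
                         
                         
                         
                         


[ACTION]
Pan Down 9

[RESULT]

█░░▓▓▓▓▒▒██  ░░  ▒▒░░░░▓▓
█▒▒██▓▓  ██▒▒  ▓▓░░▓▓  ▓▓
█▒▒██▓▓  ██▒▒  ▓▓░░▓▓  ▓▓
 ████░░░░  ▓▓██▓▓▒▒░░▓▓▒▒
 ████░░░░  ▓▓██▓▓▒▒░░▓▓▒▒
                         
                         
                         
                         
                         
                         
                         
                         
                         
                         
                         
                         
                         
                         


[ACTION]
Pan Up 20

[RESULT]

▓░░▒▒▒▒░░██▓▓▓▓  ░░▒▒▓▓▒▒
▒░░▒▒  ▓▓░░▒▒░░▒▒░░██░░  
▒░░▒▒  ▓▓░░▒▒░░▒▒░░██░░  
▒░░▒▒    ░░  ░░░░  ▒▒  ▒▒
▒░░▒▒    ░░  ░░░░  ▒▒  ▒▒
▓░░  ██  ▒▒▓▓▓▓▓▓  ▓▓▒▒▒▒
▓░░  ██  ▒▒▓▓▓▓▓▓  ▓▓▒▒▒▒
░▒▒▒▒░░██  ████▓▓▒▒    ▓▓
░▒▒▒▒░░██  ████▓▓▒▒    ▓▓
▒██▓▓░░▓▓▒▒██    ▒▒████▒▒
▒██▓▓░░▓▓▒▒██    ▒▒████▒▒
▒    ▓▓  ░░░░▒▒▓▓██  ▒▒▒▒
▒    ▓▓  ░░░░▒▒▓▓██  ▒▒▒▒
▒▒▒██  ▓▓░░    ▓▓    ▓▓▒▒
▒▒▒██  ▓▓░░    ▓▓    ▓▓▒▒
▓▒▒████▓▓▒▒▒▒▒▒  ██░░░░▒▒
▓▒▒████▓▓▒▒▒▒▒▒  ██░░░░▒▒
 ▓▓▒▒████░░  ▓▓██▓▓██░░██
 ▓▓▒▒████░░  ▓▓██▓▓██░░██


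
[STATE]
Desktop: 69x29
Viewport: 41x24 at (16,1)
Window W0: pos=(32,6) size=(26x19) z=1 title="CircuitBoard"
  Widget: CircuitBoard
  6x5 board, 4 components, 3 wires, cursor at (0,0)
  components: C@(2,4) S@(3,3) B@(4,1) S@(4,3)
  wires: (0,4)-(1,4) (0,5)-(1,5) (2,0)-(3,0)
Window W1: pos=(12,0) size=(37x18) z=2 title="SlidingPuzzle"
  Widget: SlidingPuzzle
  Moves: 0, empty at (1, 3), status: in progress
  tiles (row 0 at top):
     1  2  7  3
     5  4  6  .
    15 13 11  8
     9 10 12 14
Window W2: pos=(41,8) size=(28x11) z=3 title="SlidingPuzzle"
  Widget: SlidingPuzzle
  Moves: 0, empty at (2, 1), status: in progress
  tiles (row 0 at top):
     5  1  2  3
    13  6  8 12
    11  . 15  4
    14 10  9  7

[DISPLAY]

idingPuzzle                     ┃        
────────────────────────────────┨        
──┬────┬────┬────┐              ┃        
1 │  2 │  7 │  3 │              ┃        
──┼────┼────┼────┤              ┃        
5 │  4 │  6 │    │              ┃━━━━━━━━
──┼────┼────┼────┤              ┃        
5 │ 13 │ 11 │  8 │       ┏━━━━━━━━━━━━━━━
──┼────┼────┼────┤       ┃ SlidingPuzzle 
9 │ 10 │ 12 │ 14 │       ┠───────────────
──┴────┴────┴────┘       ┃┌────┬────┬────
es: 0                    ┃│  5 │  1 │  2 
                         ┃├────┼────┼────
                         ┃│ 13 │  6 │  8 
                         ┃├────┼────┼────
                         ┃│ 11 │    │ 15 
━━━━━━━━━━━━━━━━━━━━━━━━━┃├────┼────┼────
                ┃4       ┗━━━━━━━━━━━━━━━
                ┃Cursor: (0,0)           
                ┃                        
                ┃                        
                ┃                        
                ┃                        
                ┗━━━━━━━━━━━━━━━━━━━━━━━━


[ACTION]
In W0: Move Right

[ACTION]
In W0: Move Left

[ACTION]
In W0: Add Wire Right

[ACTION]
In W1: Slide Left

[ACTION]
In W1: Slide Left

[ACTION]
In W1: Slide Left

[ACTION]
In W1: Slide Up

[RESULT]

idingPuzzle                     ┃        
────────────────────────────────┨        
──┬────┬────┬────┐              ┃        
1 │  2 │  7 │  3 │              ┃        
──┼────┼────┼────┤              ┃        
5 │  4 │  6 │  8 │              ┃━━━━━━━━
──┼────┼────┼────┤              ┃        
5 │ 13 │ 11 │    │       ┏━━━━━━━━━━━━━━━
──┼────┼────┼────┤       ┃ SlidingPuzzle 
9 │ 10 │ 12 │ 14 │       ┠───────────────
──┴────┴────┴────┘       ┃┌────┬────┬────
es: 1                    ┃│  5 │  1 │  2 
                         ┃├────┼────┼────
                         ┃│ 13 │  6 │  8 
                         ┃├────┼────┼────
                         ┃│ 11 │    │ 15 
━━━━━━━━━━━━━━━━━━━━━━━━━┃├────┼────┼────
                ┃4       ┗━━━━━━━━━━━━━━━
                ┃Cursor: (0,0)           
                ┃                        
                ┃                        
                ┃                        
                ┃                        
                ┗━━━━━━━━━━━━━━━━━━━━━━━━


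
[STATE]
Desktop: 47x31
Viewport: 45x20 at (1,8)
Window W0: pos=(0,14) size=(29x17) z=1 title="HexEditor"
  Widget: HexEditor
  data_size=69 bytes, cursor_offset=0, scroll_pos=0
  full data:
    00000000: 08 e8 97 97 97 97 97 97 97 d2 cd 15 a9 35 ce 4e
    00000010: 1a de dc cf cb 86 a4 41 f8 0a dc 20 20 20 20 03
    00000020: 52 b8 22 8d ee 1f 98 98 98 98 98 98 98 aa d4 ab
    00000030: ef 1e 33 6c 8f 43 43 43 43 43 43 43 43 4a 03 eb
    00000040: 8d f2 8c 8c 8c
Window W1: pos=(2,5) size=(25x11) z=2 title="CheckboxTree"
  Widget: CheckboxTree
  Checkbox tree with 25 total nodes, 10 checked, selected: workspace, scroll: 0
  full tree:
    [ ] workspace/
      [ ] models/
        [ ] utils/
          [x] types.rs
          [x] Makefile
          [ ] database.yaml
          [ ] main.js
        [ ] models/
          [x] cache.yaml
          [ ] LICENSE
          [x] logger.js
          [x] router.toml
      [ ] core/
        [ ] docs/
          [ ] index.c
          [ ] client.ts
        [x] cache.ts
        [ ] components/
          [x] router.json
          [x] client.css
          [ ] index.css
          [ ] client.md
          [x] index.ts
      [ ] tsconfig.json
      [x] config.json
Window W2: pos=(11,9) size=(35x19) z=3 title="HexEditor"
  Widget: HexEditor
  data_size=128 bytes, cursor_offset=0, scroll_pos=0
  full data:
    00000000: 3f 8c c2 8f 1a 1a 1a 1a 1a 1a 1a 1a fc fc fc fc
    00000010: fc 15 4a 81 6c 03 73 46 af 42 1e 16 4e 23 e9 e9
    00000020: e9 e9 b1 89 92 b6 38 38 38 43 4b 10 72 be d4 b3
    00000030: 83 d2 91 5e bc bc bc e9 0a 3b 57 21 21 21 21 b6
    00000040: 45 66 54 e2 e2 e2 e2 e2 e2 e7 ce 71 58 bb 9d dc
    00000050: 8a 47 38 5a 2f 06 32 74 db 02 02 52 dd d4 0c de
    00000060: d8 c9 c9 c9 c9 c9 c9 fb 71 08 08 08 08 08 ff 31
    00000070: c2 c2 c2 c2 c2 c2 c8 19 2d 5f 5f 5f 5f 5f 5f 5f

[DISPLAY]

 ┃>[-] workspace/        ┃                   
 ┃   [-] m┏━━━━━━━━━━━━━━━━━━━━━━━━━━━━━━━━━┓
 ┃     [-]┃ HexEditor                       ┃
 ┃       [┠─────────────────────────────────┨
 ┃       [┃00000000  3F 8c c2 8f 1a 1a 1a 1a┃
 ┃       [┃00000010  fc 15 4a 81 6c 03 73 46┃
━┃       [┃00000020  e9 e9 b1 89 92 b6 38 38┃
 ┗━━━━━━━━┃00000030  83 d2 91 5e bc bc bc e9┃
──────────┃00000040  45 66 54 e2 e2 e2 e2 e2┃
00000000  ┃00000050  8a 47 38 5a 2f 06 32 74┃
00000010  ┃00000060  d8 c9 c9 c9 c9 c9 c9 fb┃
00000020  ┃00000070  c2 c2 c2 c2 c2 c2 c8 19┃
00000030  ┃                                 ┃
00000040  ┃                                 ┃
          ┃                                 ┃
          ┃                                 ┃
          ┃                                 ┃
          ┃                                 ┃
          ┃                                 ┃
          ┗━━━━━━━━━━━━━━━━━━━━━━━━━━━━━━━━━┛


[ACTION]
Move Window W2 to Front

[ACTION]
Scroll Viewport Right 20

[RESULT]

┃>[-] workspace/        ┃                    
┃   [-] m┏━━━━━━━━━━━━━━━━━━━━━━━━━━━━━━━━━┓ 
┃     [-]┃ HexEditor                       ┃ 
┃       [┠─────────────────────────────────┨ 
┃       [┃00000000  3F 8c c2 8f 1a 1a 1a 1a┃ 
┃       [┃00000010  fc 15 4a 81 6c 03 73 46┃ 
┃       [┃00000020  e9 e9 b1 89 92 b6 38 38┃ 
┗━━━━━━━━┃00000030  83 d2 91 5e bc bc bc e9┃ 
─────────┃00000040  45 66 54 e2 e2 e2 e2 e2┃ 
0000000  ┃00000050  8a 47 38 5a 2f 06 32 74┃ 
0000010  ┃00000060  d8 c9 c9 c9 c9 c9 c9 fb┃ 
0000020  ┃00000070  c2 c2 c2 c2 c2 c2 c8 19┃ 
0000030  ┃                                 ┃ 
0000040  ┃                                 ┃ 
         ┃                                 ┃ 
         ┃                                 ┃ 
         ┃                                 ┃ 
         ┃                                 ┃ 
         ┃                                 ┃ 
         ┗━━━━━━━━━━━━━━━━━━━━━━━━━━━━━━━━━┛ 


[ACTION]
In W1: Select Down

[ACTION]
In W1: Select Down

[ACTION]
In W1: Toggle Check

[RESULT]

┃ [-] workspace/        ┃                    
┃   [-] m┏━━━━━━━━━━━━━━━━━━━━━━━━━━━━━━━━━┓ 
┃>    [x]┃ HexEditor                       ┃ 
┃       [┠─────────────────────────────────┨ 
┃       [┃00000000  3F 8c c2 8f 1a 1a 1a 1a┃ 
┃       [┃00000010  fc 15 4a 81 6c 03 73 46┃ 
┃       [┃00000020  e9 e9 b1 89 92 b6 38 38┃ 
┗━━━━━━━━┃00000030  83 d2 91 5e bc bc bc e9┃ 
─────────┃00000040  45 66 54 e2 e2 e2 e2 e2┃ 
0000000  ┃00000050  8a 47 38 5a 2f 06 32 74┃ 
0000010  ┃00000060  d8 c9 c9 c9 c9 c9 c9 fb┃ 
0000020  ┃00000070  c2 c2 c2 c2 c2 c2 c8 19┃ 
0000030  ┃                                 ┃ 
0000040  ┃                                 ┃ 
         ┃                                 ┃ 
         ┃                                 ┃ 
         ┃                                 ┃ 
         ┃                                 ┃ 
         ┃                                 ┃ 
         ┗━━━━━━━━━━━━━━━━━━━━━━━━━━━━━━━━━┛ 


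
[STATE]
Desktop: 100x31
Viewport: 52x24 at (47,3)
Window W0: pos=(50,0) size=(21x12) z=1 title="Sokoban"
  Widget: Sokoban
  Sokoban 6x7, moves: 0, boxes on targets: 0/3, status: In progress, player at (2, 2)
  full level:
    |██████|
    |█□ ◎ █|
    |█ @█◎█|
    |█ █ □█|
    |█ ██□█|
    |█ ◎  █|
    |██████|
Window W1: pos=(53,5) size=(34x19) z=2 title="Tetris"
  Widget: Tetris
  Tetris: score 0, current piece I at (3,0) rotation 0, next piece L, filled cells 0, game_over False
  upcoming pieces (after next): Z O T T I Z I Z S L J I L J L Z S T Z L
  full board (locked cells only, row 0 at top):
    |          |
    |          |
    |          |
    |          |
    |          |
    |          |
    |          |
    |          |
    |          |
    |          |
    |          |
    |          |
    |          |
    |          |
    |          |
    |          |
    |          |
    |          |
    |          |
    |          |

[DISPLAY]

   ┃██████             ┃                            
   ┃█□ ◎ █             ┃                            
   ┃█ ┏━━━━━━━━━━━━━━━━━━━━━━━━━━━━━━━━┓            
   ┃█ ┃ Tetris                         ┃            
   ┃█ ┠────────────────────────────────┨            
   ┃█ ┃          │Next:                ┃            
   ┃██┃          │  ▒                  ┃            
   ┃Mo┃          │▒▒▒                  ┃            
   ┗━━┃          │                     ┃            
      ┃          │                     ┃            
      ┃          │                     ┃            
      ┃          │Score:               ┃            
      ┃          │0                    ┃            
      ┃          │                     ┃            
      ┃          │                     ┃            
      ┃          │                     ┃            
      ┃          │                     ┃            
      ┃          │                     ┃            
      ┃          │                     ┃            
      ┃          │                     ┃            
      ┗━━━━━━━━━━━━━━━━━━━━━━━━━━━━━━━━┛            
                                                    
                                                    
                                                    


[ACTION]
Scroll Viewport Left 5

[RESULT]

        ┃██████             ┃                       
        ┃█□ ◎ █             ┃                       
        ┃█ ┏━━━━━━━━━━━━━━━━━━━━━━━━━━━━━━━━┓       
        ┃█ ┃ Tetris                         ┃       
        ┃█ ┠────────────────────────────────┨       
        ┃█ ┃          │Next:                ┃       
        ┃██┃          │  ▒                  ┃       
        ┃Mo┃          │▒▒▒                  ┃       
        ┗━━┃          │                     ┃       
           ┃          │                     ┃       
           ┃          │                     ┃       
           ┃          │Score:               ┃       
           ┃          │0                    ┃       
           ┃          │                     ┃       
           ┃          │                     ┃       
           ┃          │                     ┃       
           ┃          │                     ┃       
           ┃          │                     ┃       
           ┃          │                     ┃       
           ┃          │                     ┃       
           ┗━━━━━━━━━━━━━━━━━━━━━━━━━━━━━━━━┛       
                                                    
                                                    
                                                    


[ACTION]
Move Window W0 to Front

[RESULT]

        ┃██████             ┃                       
        ┃█□ ◎ █             ┃                       
        ┃█ @█◎█             ┃━━━━━━━━━━━━━━━┓       
        ┃█ █ □█             ┃               ┃       
        ┃█ ██□█             ┃───────────────┨       
        ┃█ ◎  █             ┃               ┃       
        ┃██████             ┃               ┃       
        ┃Moves: 0  0/3      ┃               ┃       
        ┗━━━━━━━━━━━━━━━━━━━┛               ┃       
           ┃          │                     ┃       
           ┃          │                     ┃       
           ┃          │Score:               ┃       
           ┃          │0                    ┃       
           ┃          │                     ┃       
           ┃          │                     ┃       
           ┃          │                     ┃       
           ┃          │                     ┃       
           ┃          │                     ┃       
           ┃          │                     ┃       
           ┃          │                     ┃       
           ┗━━━━━━━━━━━━━━━━━━━━━━━━━━━━━━━━┛       
                                                    
                                                    
                                                    


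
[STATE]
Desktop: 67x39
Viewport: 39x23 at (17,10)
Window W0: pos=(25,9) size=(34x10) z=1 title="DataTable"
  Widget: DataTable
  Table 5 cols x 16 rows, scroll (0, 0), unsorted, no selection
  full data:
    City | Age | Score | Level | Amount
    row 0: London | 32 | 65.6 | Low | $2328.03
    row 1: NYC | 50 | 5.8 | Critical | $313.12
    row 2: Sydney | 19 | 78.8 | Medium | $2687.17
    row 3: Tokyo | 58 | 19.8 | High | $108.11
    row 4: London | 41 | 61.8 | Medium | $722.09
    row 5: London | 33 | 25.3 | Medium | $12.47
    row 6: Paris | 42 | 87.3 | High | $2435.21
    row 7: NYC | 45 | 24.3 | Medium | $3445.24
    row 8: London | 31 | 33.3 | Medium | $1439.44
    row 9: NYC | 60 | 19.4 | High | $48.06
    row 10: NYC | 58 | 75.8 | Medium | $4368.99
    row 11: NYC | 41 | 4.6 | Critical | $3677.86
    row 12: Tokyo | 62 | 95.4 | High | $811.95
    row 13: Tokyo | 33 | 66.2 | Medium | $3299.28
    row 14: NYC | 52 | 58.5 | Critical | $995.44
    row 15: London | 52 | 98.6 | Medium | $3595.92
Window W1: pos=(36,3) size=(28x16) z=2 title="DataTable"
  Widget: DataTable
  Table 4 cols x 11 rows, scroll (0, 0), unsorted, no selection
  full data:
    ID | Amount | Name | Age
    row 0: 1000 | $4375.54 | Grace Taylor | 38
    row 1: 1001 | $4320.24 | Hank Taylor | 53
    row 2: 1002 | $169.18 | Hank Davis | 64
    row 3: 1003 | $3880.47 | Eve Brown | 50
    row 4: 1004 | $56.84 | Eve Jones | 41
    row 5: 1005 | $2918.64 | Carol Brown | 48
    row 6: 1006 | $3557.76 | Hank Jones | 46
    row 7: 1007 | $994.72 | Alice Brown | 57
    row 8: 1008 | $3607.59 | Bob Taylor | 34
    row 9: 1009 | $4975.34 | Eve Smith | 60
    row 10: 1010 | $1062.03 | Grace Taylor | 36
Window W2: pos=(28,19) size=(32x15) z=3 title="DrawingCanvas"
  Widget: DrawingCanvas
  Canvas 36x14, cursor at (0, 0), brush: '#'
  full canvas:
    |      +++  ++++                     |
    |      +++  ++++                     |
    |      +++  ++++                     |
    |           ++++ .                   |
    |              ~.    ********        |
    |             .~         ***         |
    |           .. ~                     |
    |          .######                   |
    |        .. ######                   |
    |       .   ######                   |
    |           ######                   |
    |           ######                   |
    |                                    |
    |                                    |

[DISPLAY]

        ┃ DataTable┃1002│$169.18 │Hank 
        ┠──────────┃1003│$3880.47│Eve B
        ┃City  │Age┃1004│$56.84  │Eve J
        ┃──────┼───┃1005│$2918.64│Carol
        ┃London│32 ┃1006│$3557.76│Hank 
        ┃NYC   │50 ┃1007│$994.72 │Alice
        ┃Sydney│19 ┃1008│$3607.59│Bob T
        ┃Tokyo │58 ┃1009│$4975.34│Eve S
        ┗━━━━━━━━━━┗━━━━━━━━━━━━━━━━━━━
           ┏━━━━━━━━━━━━━━━━━━━━━━━━━━━
           ┃ DrawingCanvas             
           ┠───────────────────────────
           ┃+     +++  ++++            
           ┃      +++  ++++            
           ┃      +++  ++++            
           ┃           ++++ .          
           ┃              ~.    *******
           ┃             .~         ***
           ┃           .. ~            
           ┃          .######          
           ┃        .. ######          
           ┃       .   ######          
           ┃           ######          


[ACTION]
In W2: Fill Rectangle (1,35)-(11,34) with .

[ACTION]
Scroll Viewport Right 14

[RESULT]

ataTable┃1002│$169.18 │Hank Davis  ┃   
────────┃1003│$3880.47│Eve Brown   ┃   
ty  │Age┃1004│$56.84  │Eve Jones   ┃   
────┼───┃1005│$2918.64│Carol Brown ┃   
ndon│32 ┃1006│$3557.76│Hank Jones  ┃   
C   │50 ┃1007│$994.72 │Alice Brown ┃   
dney│19 ┃1008│$3607.59│Bob Taylor  ┃   
kyo │58 ┃1009│$4975.34│Eve Smith   ┃   
━━━━━━━━┗━━━━━━━━━━━━━━━━━━━━━━━━━━┛   
┏━━━━━━━━━━━━━━━━━━━━━━━━━━━━━━┓       
┃ DrawingCanvas                ┃       
┠──────────────────────────────┨       
┃+     +++  ++++               ┃       
┃      +++  ++++               ┃       
┃      +++  ++++               ┃       
┃           ++++ .             ┃       
┃              ~.    ********  ┃       
┃             .~         ***   ┃       
┃           .. ~               ┃       
┃          .######             ┃       
┃        .. ######             ┃       
┃       .   ######             ┃       
┃           ######             ┃       


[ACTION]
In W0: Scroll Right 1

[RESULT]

ataTable┃1002│$169.18 │Hank Davis  ┃   
────────┃1003│$3880.47│Eve Brown   ┃   
y  │Age│┃1004│$56.84  │Eve Jones   ┃   
───┼───┼┃1005│$2918.64│Carol Brown ┃   
don│32 │┃1006│$3557.76│Hank Jones  ┃   
   │50 │┃1007│$994.72 │Alice Brown ┃   
ney│19 │┃1008│$3607.59│Bob Taylor  ┃   
yo │58 │┃1009│$4975.34│Eve Smith   ┃   
━━━━━━━━┗━━━━━━━━━━━━━━━━━━━━━━━━━━┛   
┏━━━━━━━━━━━━━━━━━━━━━━━━━━━━━━┓       
┃ DrawingCanvas                ┃       
┠──────────────────────────────┨       
┃+     +++  ++++               ┃       
┃      +++  ++++               ┃       
┃      +++  ++++               ┃       
┃           ++++ .             ┃       
┃              ~.    ********  ┃       
┃             .~         ***   ┃       
┃           .. ~               ┃       
┃          .######             ┃       
┃        .. ######             ┃       
┃       .   ######             ┃       
┃           ######             ┃       


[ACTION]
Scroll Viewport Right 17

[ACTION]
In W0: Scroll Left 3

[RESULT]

ataTable┃1002│$169.18 │Hank Davis  ┃   
────────┃1003│$3880.47│Eve Brown   ┃   
ty  │Age┃1004│$56.84  │Eve Jones   ┃   
────┼───┃1005│$2918.64│Carol Brown ┃   
ndon│32 ┃1006│$3557.76│Hank Jones  ┃   
C   │50 ┃1007│$994.72 │Alice Brown ┃   
dney│19 ┃1008│$3607.59│Bob Taylor  ┃   
kyo │58 ┃1009│$4975.34│Eve Smith   ┃   
━━━━━━━━┗━━━━━━━━━━━━━━━━━━━━━━━━━━┛   
┏━━━━━━━━━━━━━━━━━━━━━━━━━━━━━━┓       
┃ DrawingCanvas                ┃       
┠──────────────────────────────┨       
┃+     +++  ++++               ┃       
┃      +++  ++++               ┃       
┃      +++  ++++               ┃       
┃           ++++ .             ┃       
┃              ~.    ********  ┃       
┃             .~         ***   ┃       
┃           .. ~               ┃       
┃          .######             ┃       
┃        .. ######             ┃       
┃       .   ######             ┃       
┃           ######             ┃       


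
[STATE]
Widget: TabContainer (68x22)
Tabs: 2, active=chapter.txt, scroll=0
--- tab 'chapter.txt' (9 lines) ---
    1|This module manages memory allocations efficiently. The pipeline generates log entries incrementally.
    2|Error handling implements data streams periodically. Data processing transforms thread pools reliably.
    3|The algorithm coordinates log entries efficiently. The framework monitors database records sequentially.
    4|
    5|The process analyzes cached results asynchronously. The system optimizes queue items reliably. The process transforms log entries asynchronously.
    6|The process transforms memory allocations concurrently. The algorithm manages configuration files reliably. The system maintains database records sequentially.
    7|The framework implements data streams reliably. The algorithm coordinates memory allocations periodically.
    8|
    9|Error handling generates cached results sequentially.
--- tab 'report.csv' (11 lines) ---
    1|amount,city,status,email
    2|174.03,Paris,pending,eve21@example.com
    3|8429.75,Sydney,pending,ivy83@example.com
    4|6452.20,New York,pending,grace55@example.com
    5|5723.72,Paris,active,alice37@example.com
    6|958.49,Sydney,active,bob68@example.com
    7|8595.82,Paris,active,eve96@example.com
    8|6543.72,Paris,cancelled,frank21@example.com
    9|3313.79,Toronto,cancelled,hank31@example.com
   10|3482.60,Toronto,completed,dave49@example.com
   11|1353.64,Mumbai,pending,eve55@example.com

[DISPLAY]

[chapter.txt]│ report.csv                                           
────────────────────────────────────────────────────────────────────
This module manages memory allocations efficiently. The pipeline gen
Error handling implements data streams periodically. Data processing
The algorithm coordinates log entries efficiently. The framework mon
                                                                    
The process analyzes cached results asynchronously. The system optim
The process transforms memory allocations concurrently. The algorith
The framework implements data streams reliably. The algorithm coordi
                                                                    
Error handling generates cached results sequentially.               
                                                                    
                                                                    
                                                                    
                                                                    
                                                                    
                                                                    
                                                                    
                                                                    
                                                                    
                                                                    
                                                                    


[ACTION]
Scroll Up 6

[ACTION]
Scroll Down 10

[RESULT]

[chapter.txt]│ report.csv                                           
────────────────────────────────────────────────────────────────────
Error handling generates cached results sequentially.               
                                                                    
                                                                    
                                                                    
                                                                    
                                                                    
                                                                    
                                                                    
                                                                    
                                                                    
                                                                    
                                                                    
                                                                    
                                                                    
                                                                    
                                                                    
                                                                    
                                                                    
                                                                    
                                                                    


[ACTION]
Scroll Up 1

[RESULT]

[chapter.txt]│ report.csv                                           
────────────────────────────────────────────────────────────────────
                                                                    
Error handling generates cached results sequentially.               
                                                                    
                                                                    
                                                                    
                                                                    
                                                                    
                                                                    
                                                                    
                                                                    
                                                                    
                                                                    
                                                                    
                                                                    
                                                                    
                                                                    
                                                                    
                                                                    
                                                                    
                                                                    


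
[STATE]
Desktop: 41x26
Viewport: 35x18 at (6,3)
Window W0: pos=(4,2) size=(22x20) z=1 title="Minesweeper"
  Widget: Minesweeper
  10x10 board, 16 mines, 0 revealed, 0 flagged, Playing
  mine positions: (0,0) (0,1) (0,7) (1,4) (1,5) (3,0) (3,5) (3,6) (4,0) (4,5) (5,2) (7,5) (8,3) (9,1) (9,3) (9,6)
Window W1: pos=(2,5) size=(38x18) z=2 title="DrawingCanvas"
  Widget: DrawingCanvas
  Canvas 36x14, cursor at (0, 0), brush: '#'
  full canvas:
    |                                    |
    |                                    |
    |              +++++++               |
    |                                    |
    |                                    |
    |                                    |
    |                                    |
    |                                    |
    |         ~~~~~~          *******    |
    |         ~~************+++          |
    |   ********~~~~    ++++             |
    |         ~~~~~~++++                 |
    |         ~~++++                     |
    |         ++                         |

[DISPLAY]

Minesweeper        ┃               
───────────────────┨               
━━━━━━━━━━━━━━━━━━━━━━━━━━━━━━━━━┓ 
awingCanvas                      ┃ 
─────────────────────────────────┨ 
                                 ┃ 
                                 ┃ 
           +++++++               ┃ 
                                 ┃ 
                                 ┃ 
                                 ┃ 
                                 ┃ 
                                 ┃ 
      ~~~~~~          *******    ┃ 
      ~~************+++          ┃ 
********~~~~    ++++             ┃ 
      ~~~~~~++++                 ┃ 
      ~~++++                     ┃ 


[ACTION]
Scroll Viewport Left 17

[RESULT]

    ┃ Minesweeper        ┃         
    ┠────────────────────┨         
  ┏━━━━━━━━━━━━━━━━━━━━━━━━━━━━━━━━
  ┃ DrawingCanvas                  
  ┠────────────────────────────────
  ┃+                               
  ┃                                
  ┃              +++++++           
  ┃                                
  ┃                                
  ┃                                
  ┃                                
  ┃                                
  ┃         ~~~~~~          *******
  ┃         ~~************+++      
  ┃   ********~~~~    ++++         
  ┃         ~~~~~~++++             
  ┃         ~~++++                 


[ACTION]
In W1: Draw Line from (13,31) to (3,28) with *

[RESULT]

    ┃ Minesweeper        ┃         
    ┠────────────────────┨         
  ┏━━━━━━━━━━━━━━━━━━━━━━━━━━━━━━━━
  ┃ DrawingCanvas                  
  ┠────────────────────────────────
  ┃+                               
  ┃                                
  ┃              +++++++           
  ┃                            *   
  ┃                            *   
  ┃                             *  
  ┃                             *  
  ┃                             *  
  ┃         ~~~~~~          *******
  ┃         ~~************+++    * 
  ┃   ********~~~~    ++++       * 
  ┃         ~~~~~~++++           * 
  ┃         ~~++++                *
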